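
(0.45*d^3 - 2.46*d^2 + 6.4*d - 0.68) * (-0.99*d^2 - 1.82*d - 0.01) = -0.4455*d^5 + 1.6164*d^4 - 1.8633*d^3 - 10.9502*d^2 + 1.1736*d + 0.0068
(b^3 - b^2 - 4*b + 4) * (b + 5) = b^4 + 4*b^3 - 9*b^2 - 16*b + 20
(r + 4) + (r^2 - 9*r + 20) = r^2 - 8*r + 24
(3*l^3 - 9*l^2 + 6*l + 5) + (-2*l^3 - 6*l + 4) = l^3 - 9*l^2 + 9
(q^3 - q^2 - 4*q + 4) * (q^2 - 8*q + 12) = q^5 - 9*q^4 + 16*q^3 + 24*q^2 - 80*q + 48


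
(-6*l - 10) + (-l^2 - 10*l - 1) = -l^2 - 16*l - 11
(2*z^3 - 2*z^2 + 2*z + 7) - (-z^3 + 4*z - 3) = 3*z^3 - 2*z^2 - 2*z + 10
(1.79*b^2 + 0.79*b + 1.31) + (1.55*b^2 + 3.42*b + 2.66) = 3.34*b^2 + 4.21*b + 3.97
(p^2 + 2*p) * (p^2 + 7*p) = p^4 + 9*p^3 + 14*p^2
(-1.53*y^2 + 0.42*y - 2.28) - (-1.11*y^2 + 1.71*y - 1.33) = -0.42*y^2 - 1.29*y - 0.95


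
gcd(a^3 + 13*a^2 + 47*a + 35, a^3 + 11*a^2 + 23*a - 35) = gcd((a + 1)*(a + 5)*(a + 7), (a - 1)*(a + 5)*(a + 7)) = a^2 + 12*a + 35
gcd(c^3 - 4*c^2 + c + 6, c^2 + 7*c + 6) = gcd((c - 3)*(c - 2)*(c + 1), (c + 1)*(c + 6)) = c + 1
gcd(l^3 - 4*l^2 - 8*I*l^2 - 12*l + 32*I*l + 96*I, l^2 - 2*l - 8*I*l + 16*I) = l - 8*I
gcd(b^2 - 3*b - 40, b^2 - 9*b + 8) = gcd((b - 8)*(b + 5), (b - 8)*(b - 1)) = b - 8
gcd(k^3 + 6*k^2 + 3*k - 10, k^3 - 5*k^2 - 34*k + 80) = k + 5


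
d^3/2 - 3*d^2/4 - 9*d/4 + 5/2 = (d/2 + 1)*(d - 5/2)*(d - 1)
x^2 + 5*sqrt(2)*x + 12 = (x + 2*sqrt(2))*(x + 3*sqrt(2))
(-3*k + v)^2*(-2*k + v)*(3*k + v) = -54*k^4 + 45*k^3*v - 3*k^2*v^2 - 5*k*v^3 + v^4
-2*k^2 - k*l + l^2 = (-2*k + l)*(k + l)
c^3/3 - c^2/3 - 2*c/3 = c*(c/3 + 1/3)*(c - 2)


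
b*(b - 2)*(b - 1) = b^3 - 3*b^2 + 2*b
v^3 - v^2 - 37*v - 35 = (v - 7)*(v + 1)*(v + 5)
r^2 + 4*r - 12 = (r - 2)*(r + 6)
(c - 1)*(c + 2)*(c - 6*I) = c^3 + c^2 - 6*I*c^2 - 2*c - 6*I*c + 12*I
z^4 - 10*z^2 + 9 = (z - 3)*(z - 1)*(z + 1)*(z + 3)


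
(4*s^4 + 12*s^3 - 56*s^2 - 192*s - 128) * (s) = 4*s^5 + 12*s^4 - 56*s^3 - 192*s^2 - 128*s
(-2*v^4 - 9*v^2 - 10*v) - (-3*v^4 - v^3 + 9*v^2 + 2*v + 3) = v^4 + v^3 - 18*v^2 - 12*v - 3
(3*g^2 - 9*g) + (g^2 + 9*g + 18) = 4*g^2 + 18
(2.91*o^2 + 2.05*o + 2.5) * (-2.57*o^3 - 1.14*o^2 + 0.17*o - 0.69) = -7.4787*o^5 - 8.5859*o^4 - 8.2673*o^3 - 4.5094*o^2 - 0.9895*o - 1.725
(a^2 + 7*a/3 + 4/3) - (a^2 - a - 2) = 10*a/3 + 10/3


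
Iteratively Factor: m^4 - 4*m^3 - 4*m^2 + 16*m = (m - 2)*(m^3 - 2*m^2 - 8*m) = (m - 4)*(m - 2)*(m^2 + 2*m) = m*(m - 4)*(m - 2)*(m + 2)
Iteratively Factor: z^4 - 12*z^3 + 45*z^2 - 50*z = (z)*(z^3 - 12*z^2 + 45*z - 50) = z*(z - 2)*(z^2 - 10*z + 25) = z*(z - 5)*(z - 2)*(z - 5)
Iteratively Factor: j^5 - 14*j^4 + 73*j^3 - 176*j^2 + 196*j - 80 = (j - 1)*(j^4 - 13*j^3 + 60*j^2 - 116*j + 80) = (j - 2)*(j - 1)*(j^3 - 11*j^2 + 38*j - 40) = (j - 5)*(j - 2)*(j - 1)*(j^2 - 6*j + 8) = (j - 5)*(j - 4)*(j - 2)*(j - 1)*(j - 2)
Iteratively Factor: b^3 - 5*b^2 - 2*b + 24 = (b + 2)*(b^2 - 7*b + 12) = (b - 3)*(b + 2)*(b - 4)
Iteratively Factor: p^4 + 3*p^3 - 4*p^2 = (p)*(p^3 + 3*p^2 - 4*p) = p*(p - 1)*(p^2 + 4*p) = p*(p - 1)*(p + 4)*(p)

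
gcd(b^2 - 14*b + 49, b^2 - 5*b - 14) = b - 7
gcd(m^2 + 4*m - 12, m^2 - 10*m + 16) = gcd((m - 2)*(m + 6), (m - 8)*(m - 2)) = m - 2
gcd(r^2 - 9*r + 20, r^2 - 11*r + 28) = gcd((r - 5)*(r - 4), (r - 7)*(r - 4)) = r - 4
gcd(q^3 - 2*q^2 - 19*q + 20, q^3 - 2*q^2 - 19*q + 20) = q^3 - 2*q^2 - 19*q + 20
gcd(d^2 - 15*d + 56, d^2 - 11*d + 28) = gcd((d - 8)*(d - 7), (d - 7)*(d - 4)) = d - 7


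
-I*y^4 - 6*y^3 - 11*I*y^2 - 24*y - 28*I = (y - 7*I)*(y - 2*I)*(y + 2*I)*(-I*y + 1)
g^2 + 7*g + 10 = (g + 2)*(g + 5)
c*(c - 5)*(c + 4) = c^3 - c^2 - 20*c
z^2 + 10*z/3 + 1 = (z + 1/3)*(z + 3)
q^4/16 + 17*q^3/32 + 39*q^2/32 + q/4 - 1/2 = (q/4 + 1)^2*(q - 1/2)*(q + 1)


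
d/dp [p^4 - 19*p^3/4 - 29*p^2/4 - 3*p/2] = 4*p^3 - 57*p^2/4 - 29*p/2 - 3/2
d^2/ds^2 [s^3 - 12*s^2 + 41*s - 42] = 6*s - 24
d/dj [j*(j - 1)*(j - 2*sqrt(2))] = 3*j^2 - 4*sqrt(2)*j - 2*j + 2*sqrt(2)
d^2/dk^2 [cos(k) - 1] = -cos(k)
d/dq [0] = 0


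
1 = 1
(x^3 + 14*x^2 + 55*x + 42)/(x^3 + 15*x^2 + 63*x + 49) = (x + 6)/(x + 7)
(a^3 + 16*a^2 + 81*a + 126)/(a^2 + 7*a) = a + 9 + 18/a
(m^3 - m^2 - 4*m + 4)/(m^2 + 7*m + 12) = (m^3 - m^2 - 4*m + 4)/(m^2 + 7*m + 12)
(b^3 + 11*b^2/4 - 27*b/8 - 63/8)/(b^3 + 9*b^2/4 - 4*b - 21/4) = (b + 3/2)/(b + 1)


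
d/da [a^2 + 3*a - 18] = 2*a + 3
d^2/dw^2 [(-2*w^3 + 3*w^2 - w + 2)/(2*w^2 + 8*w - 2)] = (-47*w^3 + 39*w^2 + 15*w + 33)/(w^6 + 12*w^5 + 45*w^4 + 40*w^3 - 45*w^2 + 12*w - 1)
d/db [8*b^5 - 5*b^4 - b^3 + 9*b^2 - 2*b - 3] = 40*b^4 - 20*b^3 - 3*b^2 + 18*b - 2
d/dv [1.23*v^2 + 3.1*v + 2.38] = 2.46*v + 3.1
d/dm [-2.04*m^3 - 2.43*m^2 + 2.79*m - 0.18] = -6.12*m^2 - 4.86*m + 2.79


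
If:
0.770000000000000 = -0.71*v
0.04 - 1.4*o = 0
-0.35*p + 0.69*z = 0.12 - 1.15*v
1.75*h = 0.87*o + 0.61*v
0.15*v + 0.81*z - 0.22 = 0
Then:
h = -0.36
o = 0.03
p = -2.97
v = -1.08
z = 0.47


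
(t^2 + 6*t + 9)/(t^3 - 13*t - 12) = (t + 3)/(t^2 - 3*t - 4)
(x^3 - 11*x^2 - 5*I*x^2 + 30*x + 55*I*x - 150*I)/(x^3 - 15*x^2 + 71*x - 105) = (x^2 - x*(6 + 5*I) + 30*I)/(x^2 - 10*x + 21)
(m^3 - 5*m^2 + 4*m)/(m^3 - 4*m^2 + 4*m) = (m^2 - 5*m + 4)/(m^2 - 4*m + 4)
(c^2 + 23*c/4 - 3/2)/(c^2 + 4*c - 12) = (c - 1/4)/(c - 2)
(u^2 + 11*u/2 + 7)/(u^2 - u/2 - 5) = (2*u + 7)/(2*u - 5)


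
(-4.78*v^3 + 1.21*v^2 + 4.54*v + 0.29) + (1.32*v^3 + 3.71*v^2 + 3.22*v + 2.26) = -3.46*v^3 + 4.92*v^2 + 7.76*v + 2.55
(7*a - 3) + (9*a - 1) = 16*a - 4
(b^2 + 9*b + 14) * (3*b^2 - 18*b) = 3*b^4 + 9*b^3 - 120*b^2 - 252*b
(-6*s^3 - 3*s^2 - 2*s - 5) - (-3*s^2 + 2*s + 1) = -6*s^3 - 4*s - 6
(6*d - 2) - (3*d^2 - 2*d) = -3*d^2 + 8*d - 2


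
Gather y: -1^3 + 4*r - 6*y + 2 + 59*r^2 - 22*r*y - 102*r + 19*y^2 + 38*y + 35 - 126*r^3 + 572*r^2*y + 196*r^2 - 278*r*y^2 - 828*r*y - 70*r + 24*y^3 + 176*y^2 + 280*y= -126*r^3 + 255*r^2 - 168*r + 24*y^3 + y^2*(195 - 278*r) + y*(572*r^2 - 850*r + 312) + 36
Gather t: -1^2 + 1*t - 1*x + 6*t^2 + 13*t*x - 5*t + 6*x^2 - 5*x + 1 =6*t^2 + t*(13*x - 4) + 6*x^2 - 6*x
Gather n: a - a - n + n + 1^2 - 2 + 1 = 0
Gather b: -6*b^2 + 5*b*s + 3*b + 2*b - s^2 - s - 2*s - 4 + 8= -6*b^2 + b*(5*s + 5) - s^2 - 3*s + 4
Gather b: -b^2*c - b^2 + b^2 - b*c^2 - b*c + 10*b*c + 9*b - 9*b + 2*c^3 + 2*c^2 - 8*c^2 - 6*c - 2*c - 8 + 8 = -b^2*c + b*(-c^2 + 9*c) + 2*c^3 - 6*c^2 - 8*c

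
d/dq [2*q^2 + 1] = 4*q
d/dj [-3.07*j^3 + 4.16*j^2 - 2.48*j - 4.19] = -9.21*j^2 + 8.32*j - 2.48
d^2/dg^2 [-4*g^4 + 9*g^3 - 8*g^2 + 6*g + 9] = -48*g^2 + 54*g - 16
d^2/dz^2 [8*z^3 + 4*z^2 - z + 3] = 48*z + 8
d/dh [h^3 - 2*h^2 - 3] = h*(3*h - 4)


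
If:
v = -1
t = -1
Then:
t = -1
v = -1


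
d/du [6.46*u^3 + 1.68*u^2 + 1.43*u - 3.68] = 19.38*u^2 + 3.36*u + 1.43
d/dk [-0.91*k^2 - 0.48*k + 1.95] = -1.82*k - 0.48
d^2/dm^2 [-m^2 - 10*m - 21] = -2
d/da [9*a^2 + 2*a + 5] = 18*a + 2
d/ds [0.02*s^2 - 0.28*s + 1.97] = 0.04*s - 0.28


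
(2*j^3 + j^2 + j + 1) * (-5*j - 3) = -10*j^4 - 11*j^3 - 8*j^2 - 8*j - 3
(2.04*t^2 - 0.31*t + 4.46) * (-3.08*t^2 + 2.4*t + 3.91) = -6.2832*t^4 + 5.8508*t^3 - 6.5044*t^2 + 9.4919*t + 17.4386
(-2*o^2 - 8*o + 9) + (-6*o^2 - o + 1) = -8*o^2 - 9*o + 10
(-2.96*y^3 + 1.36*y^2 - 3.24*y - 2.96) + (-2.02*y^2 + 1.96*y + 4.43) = -2.96*y^3 - 0.66*y^2 - 1.28*y + 1.47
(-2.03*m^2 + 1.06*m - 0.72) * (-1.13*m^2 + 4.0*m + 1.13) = 2.2939*m^4 - 9.3178*m^3 + 2.7597*m^2 - 1.6822*m - 0.8136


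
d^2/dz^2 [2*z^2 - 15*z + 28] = 4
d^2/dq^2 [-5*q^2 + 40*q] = -10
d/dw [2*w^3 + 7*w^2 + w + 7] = 6*w^2 + 14*w + 1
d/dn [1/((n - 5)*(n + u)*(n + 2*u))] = (-(n - 5)*(n + u) - (n - 5)*(n + 2*u) - (n + u)*(n + 2*u))/((n - 5)^2*(n + u)^2*(n + 2*u)^2)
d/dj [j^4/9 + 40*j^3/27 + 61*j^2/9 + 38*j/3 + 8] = 4*j^3/9 + 40*j^2/9 + 122*j/9 + 38/3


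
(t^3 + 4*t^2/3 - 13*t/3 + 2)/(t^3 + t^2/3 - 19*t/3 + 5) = (3*t - 2)/(3*t - 5)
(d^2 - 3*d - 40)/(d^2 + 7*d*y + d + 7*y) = (d^2 - 3*d - 40)/(d^2 + 7*d*y + d + 7*y)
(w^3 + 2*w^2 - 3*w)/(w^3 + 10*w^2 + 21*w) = (w - 1)/(w + 7)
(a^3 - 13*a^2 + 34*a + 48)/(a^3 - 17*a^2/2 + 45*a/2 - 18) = 2*(a^3 - 13*a^2 + 34*a + 48)/(2*a^3 - 17*a^2 + 45*a - 36)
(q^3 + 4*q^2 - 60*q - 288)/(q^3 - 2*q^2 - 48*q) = (q + 6)/q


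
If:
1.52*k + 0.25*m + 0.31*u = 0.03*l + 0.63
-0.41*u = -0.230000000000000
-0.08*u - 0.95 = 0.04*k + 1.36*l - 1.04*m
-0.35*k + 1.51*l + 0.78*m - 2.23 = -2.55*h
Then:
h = 1.35184164510147 - 0.78179970499126*m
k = 0.285460424223271 - 0.149294140398376*m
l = 0.769096886482305*m - 0.739923871874573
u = 0.56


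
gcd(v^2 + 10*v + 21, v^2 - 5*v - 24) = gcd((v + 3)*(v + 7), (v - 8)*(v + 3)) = v + 3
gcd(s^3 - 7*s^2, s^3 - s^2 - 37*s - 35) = s - 7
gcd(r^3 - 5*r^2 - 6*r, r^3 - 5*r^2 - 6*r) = r^3 - 5*r^2 - 6*r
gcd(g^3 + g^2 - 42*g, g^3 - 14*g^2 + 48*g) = g^2 - 6*g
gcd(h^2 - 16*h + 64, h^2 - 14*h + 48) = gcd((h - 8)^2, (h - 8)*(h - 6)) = h - 8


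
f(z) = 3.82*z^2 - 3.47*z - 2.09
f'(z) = 7.64*z - 3.47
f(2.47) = 12.64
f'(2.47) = 15.40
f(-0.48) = 0.46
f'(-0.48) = -7.14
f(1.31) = -0.08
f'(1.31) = 6.54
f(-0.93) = 4.44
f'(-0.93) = -10.58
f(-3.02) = 43.23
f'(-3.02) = -26.54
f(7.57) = 190.55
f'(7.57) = 54.36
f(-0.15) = -1.48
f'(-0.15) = -4.62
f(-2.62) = 33.22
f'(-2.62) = -23.49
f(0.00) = -2.09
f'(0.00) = -3.47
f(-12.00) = 589.63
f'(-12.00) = -95.15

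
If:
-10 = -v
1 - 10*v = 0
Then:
No Solution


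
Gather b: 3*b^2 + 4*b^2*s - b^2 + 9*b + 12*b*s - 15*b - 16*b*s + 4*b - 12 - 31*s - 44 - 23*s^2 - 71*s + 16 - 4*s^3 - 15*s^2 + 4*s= b^2*(4*s + 2) + b*(-4*s - 2) - 4*s^3 - 38*s^2 - 98*s - 40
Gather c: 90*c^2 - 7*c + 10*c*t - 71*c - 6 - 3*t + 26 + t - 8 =90*c^2 + c*(10*t - 78) - 2*t + 12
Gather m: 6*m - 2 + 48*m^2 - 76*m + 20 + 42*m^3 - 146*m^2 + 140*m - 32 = 42*m^3 - 98*m^2 + 70*m - 14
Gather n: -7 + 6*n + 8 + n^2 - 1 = n^2 + 6*n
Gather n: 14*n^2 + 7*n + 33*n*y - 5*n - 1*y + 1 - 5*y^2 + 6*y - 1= 14*n^2 + n*(33*y + 2) - 5*y^2 + 5*y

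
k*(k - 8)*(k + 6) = k^3 - 2*k^2 - 48*k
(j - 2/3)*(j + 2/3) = j^2 - 4/9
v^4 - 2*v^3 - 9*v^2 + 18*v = v*(v - 3)*(v - 2)*(v + 3)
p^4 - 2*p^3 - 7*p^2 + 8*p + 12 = (p - 3)*(p - 2)*(p + 1)*(p + 2)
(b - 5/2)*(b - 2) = b^2 - 9*b/2 + 5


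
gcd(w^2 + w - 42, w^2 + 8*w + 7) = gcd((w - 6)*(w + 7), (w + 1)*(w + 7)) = w + 7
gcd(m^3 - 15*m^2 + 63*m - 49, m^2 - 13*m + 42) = m - 7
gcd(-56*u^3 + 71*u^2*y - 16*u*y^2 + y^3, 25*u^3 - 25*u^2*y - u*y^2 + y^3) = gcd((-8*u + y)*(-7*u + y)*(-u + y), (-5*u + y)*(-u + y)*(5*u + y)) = -u + y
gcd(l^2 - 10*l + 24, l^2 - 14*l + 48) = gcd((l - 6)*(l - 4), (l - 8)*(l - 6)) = l - 6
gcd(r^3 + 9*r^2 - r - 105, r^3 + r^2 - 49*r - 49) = r + 7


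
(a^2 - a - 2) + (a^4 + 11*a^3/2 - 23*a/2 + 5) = a^4 + 11*a^3/2 + a^2 - 25*a/2 + 3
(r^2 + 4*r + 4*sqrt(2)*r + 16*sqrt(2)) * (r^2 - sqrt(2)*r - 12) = r^4 + 4*r^3 + 3*sqrt(2)*r^3 - 20*r^2 + 12*sqrt(2)*r^2 - 80*r - 48*sqrt(2)*r - 192*sqrt(2)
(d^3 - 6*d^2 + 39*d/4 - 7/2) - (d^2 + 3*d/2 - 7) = d^3 - 7*d^2 + 33*d/4 + 7/2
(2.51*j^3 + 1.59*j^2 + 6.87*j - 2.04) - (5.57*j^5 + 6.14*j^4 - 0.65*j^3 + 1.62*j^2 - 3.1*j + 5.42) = -5.57*j^5 - 6.14*j^4 + 3.16*j^3 - 0.03*j^2 + 9.97*j - 7.46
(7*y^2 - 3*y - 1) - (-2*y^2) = 9*y^2 - 3*y - 1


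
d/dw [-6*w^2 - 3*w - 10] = -12*w - 3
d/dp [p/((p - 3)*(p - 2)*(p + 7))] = 2*(-p^3 - p^2 + 21)/(p^6 + 4*p^5 - 54*p^4 - 32*p^3 + 1009*p^2 - 2436*p + 1764)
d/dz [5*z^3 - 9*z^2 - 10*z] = 15*z^2 - 18*z - 10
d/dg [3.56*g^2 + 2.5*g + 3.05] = 7.12*g + 2.5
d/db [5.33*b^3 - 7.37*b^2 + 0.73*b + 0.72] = 15.99*b^2 - 14.74*b + 0.73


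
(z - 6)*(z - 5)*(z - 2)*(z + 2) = z^4 - 11*z^3 + 26*z^2 + 44*z - 120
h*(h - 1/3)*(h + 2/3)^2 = h^4 + h^3 - 4*h/27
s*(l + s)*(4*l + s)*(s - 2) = 4*l^2*s^2 - 8*l^2*s + 5*l*s^3 - 10*l*s^2 + s^4 - 2*s^3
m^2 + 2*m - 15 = (m - 3)*(m + 5)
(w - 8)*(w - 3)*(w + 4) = w^3 - 7*w^2 - 20*w + 96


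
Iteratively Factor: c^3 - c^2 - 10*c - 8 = (c - 4)*(c^2 + 3*c + 2) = (c - 4)*(c + 2)*(c + 1)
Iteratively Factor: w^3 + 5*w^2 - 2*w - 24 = (w + 3)*(w^2 + 2*w - 8) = (w + 3)*(w + 4)*(w - 2)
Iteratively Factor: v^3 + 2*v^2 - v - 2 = (v + 1)*(v^2 + v - 2) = (v + 1)*(v + 2)*(v - 1)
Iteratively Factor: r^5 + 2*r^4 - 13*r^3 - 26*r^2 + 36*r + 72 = (r - 3)*(r^4 + 5*r^3 + 2*r^2 - 20*r - 24) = (r - 3)*(r - 2)*(r^3 + 7*r^2 + 16*r + 12) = (r - 3)*(r - 2)*(r + 2)*(r^2 + 5*r + 6) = (r - 3)*(r - 2)*(r + 2)*(r + 3)*(r + 2)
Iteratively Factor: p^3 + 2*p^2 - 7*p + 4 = (p + 4)*(p^2 - 2*p + 1) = (p - 1)*(p + 4)*(p - 1)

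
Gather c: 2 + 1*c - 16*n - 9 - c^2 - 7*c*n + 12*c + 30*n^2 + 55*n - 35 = -c^2 + c*(13 - 7*n) + 30*n^2 + 39*n - 42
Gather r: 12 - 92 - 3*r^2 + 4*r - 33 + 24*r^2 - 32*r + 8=21*r^2 - 28*r - 105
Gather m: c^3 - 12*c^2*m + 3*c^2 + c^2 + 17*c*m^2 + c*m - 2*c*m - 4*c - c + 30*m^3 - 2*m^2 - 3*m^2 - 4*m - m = c^3 + 4*c^2 - 5*c + 30*m^3 + m^2*(17*c - 5) + m*(-12*c^2 - c - 5)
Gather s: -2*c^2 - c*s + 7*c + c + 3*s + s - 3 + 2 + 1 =-2*c^2 + 8*c + s*(4 - c)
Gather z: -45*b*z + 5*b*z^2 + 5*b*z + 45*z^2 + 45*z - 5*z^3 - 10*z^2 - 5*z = -5*z^3 + z^2*(5*b + 35) + z*(40 - 40*b)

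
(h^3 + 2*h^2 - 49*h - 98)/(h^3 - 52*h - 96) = (h^2 - 49)/(h^2 - 2*h - 48)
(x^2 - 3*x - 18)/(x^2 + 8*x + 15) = (x - 6)/(x + 5)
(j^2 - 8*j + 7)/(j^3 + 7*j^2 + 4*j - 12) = (j - 7)/(j^2 + 8*j + 12)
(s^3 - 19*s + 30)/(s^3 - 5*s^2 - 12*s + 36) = (s^2 + 2*s - 15)/(s^2 - 3*s - 18)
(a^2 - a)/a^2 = (a - 1)/a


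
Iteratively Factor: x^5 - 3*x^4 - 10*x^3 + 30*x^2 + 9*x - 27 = (x - 3)*(x^4 - 10*x^2 + 9) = (x - 3)*(x + 3)*(x^3 - 3*x^2 - x + 3) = (x - 3)^2*(x + 3)*(x^2 - 1) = (x - 3)^2*(x - 1)*(x + 3)*(x + 1)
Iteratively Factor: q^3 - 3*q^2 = (q - 3)*(q^2) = q*(q - 3)*(q)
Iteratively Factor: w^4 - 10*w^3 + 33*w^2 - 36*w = (w - 3)*(w^3 - 7*w^2 + 12*w) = (w - 4)*(w - 3)*(w^2 - 3*w) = w*(w - 4)*(w - 3)*(w - 3)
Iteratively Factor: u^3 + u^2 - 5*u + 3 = (u - 1)*(u^2 + 2*u - 3) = (u - 1)*(u + 3)*(u - 1)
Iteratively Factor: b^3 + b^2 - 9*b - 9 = (b + 1)*(b^2 - 9) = (b + 1)*(b + 3)*(b - 3)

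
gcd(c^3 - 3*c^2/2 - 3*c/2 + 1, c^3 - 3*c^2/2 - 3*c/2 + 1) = c^3 - 3*c^2/2 - 3*c/2 + 1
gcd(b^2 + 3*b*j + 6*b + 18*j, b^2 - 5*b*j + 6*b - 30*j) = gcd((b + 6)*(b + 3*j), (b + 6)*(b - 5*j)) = b + 6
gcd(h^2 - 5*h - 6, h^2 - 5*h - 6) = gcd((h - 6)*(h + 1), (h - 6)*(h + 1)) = h^2 - 5*h - 6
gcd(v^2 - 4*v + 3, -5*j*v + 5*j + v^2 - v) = v - 1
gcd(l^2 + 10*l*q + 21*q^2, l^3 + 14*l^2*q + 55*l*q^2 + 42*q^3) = l + 7*q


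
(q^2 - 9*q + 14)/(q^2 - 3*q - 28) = (q - 2)/(q + 4)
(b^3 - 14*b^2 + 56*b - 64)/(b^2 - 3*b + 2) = (b^2 - 12*b + 32)/(b - 1)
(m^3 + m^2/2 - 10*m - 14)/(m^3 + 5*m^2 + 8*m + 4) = (m - 7/2)/(m + 1)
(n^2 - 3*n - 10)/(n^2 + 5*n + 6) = (n - 5)/(n + 3)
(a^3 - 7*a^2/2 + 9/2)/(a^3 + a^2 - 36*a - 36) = (2*a^2 - 9*a + 9)/(2*(a^2 - 36))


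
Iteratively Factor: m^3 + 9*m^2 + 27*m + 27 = (m + 3)*(m^2 + 6*m + 9) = (m + 3)^2*(m + 3)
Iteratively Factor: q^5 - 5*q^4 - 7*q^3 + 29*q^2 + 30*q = (q + 1)*(q^4 - 6*q^3 - q^2 + 30*q) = (q - 5)*(q + 1)*(q^3 - q^2 - 6*q) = (q - 5)*(q - 3)*(q + 1)*(q^2 + 2*q) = (q - 5)*(q - 3)*(q + 1)*(q + 2)*(q)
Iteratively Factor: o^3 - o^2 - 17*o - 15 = (o + 3)*(o^2 - 4*o - 5) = (o + 1)*(o + 3)*(o - 5)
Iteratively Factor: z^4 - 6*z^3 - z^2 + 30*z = (z - 3)*(z^3 - 3*z^2 - 10*z) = (z - 3)*(z + 2)*(z^2 - 5*z) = z*(z - 3)*(z + 2)*(z - 5)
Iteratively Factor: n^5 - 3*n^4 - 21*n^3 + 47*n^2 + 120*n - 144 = (n - 4)*(n^4 + n^3 - 17*n^2 - 21*n + 36) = (n - 4)^2*(n^3 + 5*n^2 + 3*n - 9) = (n - 4)^2*(n + 3)*(n^2 + 2*n - 3) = (n - 4)^2*(n - 1)*(n + 3)*(n + 3)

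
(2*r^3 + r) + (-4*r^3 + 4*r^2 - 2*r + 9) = -2*r^3 + 4*r^2 - r + 9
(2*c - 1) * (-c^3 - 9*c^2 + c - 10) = -2*c^4 - 17*c^3 + 11*c^2 - 21*c + 10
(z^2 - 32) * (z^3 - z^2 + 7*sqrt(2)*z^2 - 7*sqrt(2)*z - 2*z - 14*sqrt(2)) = z^5 - z^4 + 7*sqrt(2)*z^4 - 34*z^3 - 7*sqrt(2)*z^3 - 238*sqrt(2)*z^2 + 32*z^2 + 64*z + 224*sqrt(2)*z + 448*sqrt(2)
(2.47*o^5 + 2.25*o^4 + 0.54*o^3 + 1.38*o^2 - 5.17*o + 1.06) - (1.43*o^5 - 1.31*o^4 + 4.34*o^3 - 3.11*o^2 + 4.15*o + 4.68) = 1.04*o^5 + 3.56*o^4 - 3.8*o^3 + 4.49*o^2 - 9.32*o - 3.62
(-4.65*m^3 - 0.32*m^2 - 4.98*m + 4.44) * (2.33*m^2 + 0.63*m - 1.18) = -10.8345*m^5 - 3.6751*m^4 - 6.318*m^3 + 7.5854*m^2 + 8.6736*m - 5.2392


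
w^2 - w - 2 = (w - 2)*(w + 1)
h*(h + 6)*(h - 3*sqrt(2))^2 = h^4 - 6*sqrt(2)*h^3 + 6*h^3 - 36*sqrt(2)*h^2 + 18*h^2 + 108*h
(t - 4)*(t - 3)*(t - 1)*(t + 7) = t^4 - t^3 - 37*t^2 + 121*t - 84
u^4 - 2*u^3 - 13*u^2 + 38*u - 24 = (u - 3)*(u - 2)*(u - 1)*(u + 4)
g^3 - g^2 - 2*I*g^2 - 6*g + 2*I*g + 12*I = (g - 3)*(g + 2)*(g - 2*I)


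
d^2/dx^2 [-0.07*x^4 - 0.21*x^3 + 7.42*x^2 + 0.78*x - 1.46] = -0.84*x^2 - 1.26*x + 14.84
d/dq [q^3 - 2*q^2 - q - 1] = 3*q^2 - 4*q - 1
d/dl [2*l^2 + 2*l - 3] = 4*l + 2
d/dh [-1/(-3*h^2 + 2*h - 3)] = 2*(1 - 3*h)/(3*h^2 - 2*h + 3)^2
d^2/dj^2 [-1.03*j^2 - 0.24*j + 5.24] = -2.06000000000000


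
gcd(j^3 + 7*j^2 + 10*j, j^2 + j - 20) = j + 5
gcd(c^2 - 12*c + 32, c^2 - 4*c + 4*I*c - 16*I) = c - 4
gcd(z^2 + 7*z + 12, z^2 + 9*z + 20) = z + 4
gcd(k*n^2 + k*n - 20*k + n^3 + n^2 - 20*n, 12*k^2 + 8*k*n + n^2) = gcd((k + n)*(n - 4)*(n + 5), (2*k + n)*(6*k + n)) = 1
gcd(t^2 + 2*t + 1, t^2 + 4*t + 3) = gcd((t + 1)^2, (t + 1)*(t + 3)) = t + 1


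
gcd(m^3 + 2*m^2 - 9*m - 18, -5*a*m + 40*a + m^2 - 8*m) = 1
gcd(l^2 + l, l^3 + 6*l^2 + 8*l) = l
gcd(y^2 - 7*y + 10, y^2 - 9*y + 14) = y - 2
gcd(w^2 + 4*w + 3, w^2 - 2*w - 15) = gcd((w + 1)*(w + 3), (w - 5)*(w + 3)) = w + 3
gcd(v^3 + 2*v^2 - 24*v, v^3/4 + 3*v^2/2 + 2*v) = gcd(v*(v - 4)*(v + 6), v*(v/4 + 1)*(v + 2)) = v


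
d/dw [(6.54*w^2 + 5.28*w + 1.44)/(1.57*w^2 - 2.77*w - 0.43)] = (-26.4054*w^2 - 10.146*w + 1.7184)/(2.4649*w^4 - 8.6978*w^3 + 6.3227*w^2 + 2.3822*w + 0.1849)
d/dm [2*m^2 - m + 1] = 4*m - 1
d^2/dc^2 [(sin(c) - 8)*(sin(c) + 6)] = 2*sin(c) + 2*cos(2*c)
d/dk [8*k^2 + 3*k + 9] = 16*k + 3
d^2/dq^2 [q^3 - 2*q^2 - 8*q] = 6*q - 4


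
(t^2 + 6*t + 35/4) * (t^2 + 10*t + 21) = t^4 + 16*t^3 + 359*t^2/4 + 427*t/2 + 735/4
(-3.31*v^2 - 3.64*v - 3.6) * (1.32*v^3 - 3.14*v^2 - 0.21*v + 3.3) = -4.3692*v^5 + 5.5886*v^4 + 7.3727*v^3 + 1.1454*v^2 - 11.256*v - 11.88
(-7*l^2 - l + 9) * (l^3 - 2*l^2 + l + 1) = -7*l^5 + 13*l^4 + 4*l^3 - 26*l^2 + 8*l + 9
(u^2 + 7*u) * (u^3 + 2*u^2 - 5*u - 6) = u^5 + 9*u^4 + 9*u^3 - 41*u^2 - 42*u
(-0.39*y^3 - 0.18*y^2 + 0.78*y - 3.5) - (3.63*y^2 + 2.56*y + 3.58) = -0.39*y^3 - 3.81*y^2 - 1.78*y - 7.08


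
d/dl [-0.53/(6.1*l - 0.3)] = 3.233/(6.1*l - 0.3)^2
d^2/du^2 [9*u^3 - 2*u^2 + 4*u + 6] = 54*u - 4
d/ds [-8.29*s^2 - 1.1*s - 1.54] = -16.58*s - 1.1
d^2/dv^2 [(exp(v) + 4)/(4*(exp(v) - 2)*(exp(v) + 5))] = (exp(4*v) + 13*exp(3*v) + 96*exp(2*v) + 226*exp(v) + 220)*exp(v)/(4*(exp(6*v) + 9*exp(5*v) - 3*exp(4*v) - 153*exp(3*v) + 30*exp(2*v) + 900*exp(v) - 1000))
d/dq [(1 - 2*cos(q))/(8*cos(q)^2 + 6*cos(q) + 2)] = (-8*cos(q)^2 + 8*cos(q) + 5)*sin(q)/(2*(-4*sin(q)^2 + 3*cos(q) + 5)^2)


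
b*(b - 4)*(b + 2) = b^3 - 2*b^2 - 8*b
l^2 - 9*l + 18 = (l - 6)*(l - 3)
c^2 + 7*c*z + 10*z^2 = (c + 2*z)*(c + 5*z)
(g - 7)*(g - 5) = g^2 - 12*g + 35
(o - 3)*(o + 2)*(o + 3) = o^3 + 2*o^2 - 9*o - 18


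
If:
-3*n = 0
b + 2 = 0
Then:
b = -2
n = 0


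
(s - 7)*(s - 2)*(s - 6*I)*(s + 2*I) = s^4 - 9*s^3 - 4*I*s^3 + 26*s^2 + 36*I*s^2 - 108*s - 56*I*s + 168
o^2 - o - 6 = (o - 3)*(o + 2)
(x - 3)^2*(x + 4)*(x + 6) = x^4 + 4*x^3 - 27*x^2 - 54*x + 216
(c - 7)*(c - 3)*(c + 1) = c^3 - 9*c^2 + 11*c + 21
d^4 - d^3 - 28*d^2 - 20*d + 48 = (d - 6)*(d - 1)*(d + 2)*(d + 4)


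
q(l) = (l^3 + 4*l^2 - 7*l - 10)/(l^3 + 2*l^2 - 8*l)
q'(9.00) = -0.02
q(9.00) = 1.20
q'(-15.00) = -0.01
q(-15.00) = 0.85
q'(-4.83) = -1.14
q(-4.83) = -0.16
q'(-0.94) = -1.49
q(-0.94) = -0.08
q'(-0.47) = -5.72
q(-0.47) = -1.45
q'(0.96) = -1.39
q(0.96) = 2.45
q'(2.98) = -0.16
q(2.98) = 1.53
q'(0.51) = -4.84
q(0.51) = 3.62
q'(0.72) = -2.44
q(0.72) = 2.90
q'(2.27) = -0.26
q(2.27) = 1.67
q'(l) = (-3*l^2 - 4*l + 8)*(l^3 + 4*l^2 - 7*l - 10)/(l^3 + 2*l^2 - 8*l)^2 + (3*l^2 + 8*l - 7)/(l^3 + 2*l^2 - 8*l) = 2*(-l^2 - 5*l - 10)/(l^2*(l^2 + 8*l + 16))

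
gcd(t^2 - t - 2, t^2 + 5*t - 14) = t - 2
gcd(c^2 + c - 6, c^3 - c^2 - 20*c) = 1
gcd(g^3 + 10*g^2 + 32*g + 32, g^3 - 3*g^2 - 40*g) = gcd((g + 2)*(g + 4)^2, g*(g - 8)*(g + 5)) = 1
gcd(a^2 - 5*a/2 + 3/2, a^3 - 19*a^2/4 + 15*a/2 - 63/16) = a - 3/2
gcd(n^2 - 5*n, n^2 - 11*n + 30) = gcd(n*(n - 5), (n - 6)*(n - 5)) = n - 5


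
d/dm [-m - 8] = -1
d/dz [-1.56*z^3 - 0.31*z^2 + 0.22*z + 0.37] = -4.68*z^2 - 0.62*z + 0.22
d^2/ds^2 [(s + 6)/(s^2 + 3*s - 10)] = 2*(-3*(s + 3)*(s^2 + 3*s - 10) + (s + 6)*(2*s + 3)^2)/(s^2 + 3*s - 10)^3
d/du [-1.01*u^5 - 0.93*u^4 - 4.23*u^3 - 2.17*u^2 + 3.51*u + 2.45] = -5.05*u^4 - 3.72*u^3 - 12.69*u^2 - 4.34*u + 3.51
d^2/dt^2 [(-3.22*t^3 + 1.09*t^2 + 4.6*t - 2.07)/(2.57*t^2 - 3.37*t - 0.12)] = (5.6843418860808e-14*t^4 + 4.52130999999993*t^3 - 87.82893*t^2 + 115.80201*t - 51.98343)/(16.974593*t^6 - 66.775539*t^5 + 85.183935*t^4 - 32.036905*t^3 - 3.97746*t^2 - 0.145584*t - 0.001728)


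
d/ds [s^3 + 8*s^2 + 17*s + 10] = 3*s^2 + 16*s + 17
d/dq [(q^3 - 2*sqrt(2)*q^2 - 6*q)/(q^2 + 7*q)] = (q^2 + 14*q - 14*sqrt(2) + 6)/(q^2 + 14*q + 49)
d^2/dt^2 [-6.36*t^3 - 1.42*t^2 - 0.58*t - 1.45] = -38.16*t - 2.84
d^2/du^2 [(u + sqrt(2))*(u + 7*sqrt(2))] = 2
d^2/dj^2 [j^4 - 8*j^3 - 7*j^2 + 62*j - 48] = 12*j^2 - 48*j - 14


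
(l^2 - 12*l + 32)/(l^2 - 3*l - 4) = (l - 8)/(l + 1)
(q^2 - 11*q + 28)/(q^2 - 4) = (q^2 - 11*q + 28)/(q^2 - 4)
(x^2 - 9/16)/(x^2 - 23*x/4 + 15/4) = (x + 3/4)/(x - 5)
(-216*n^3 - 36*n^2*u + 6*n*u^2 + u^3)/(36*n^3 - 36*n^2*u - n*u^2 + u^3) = (6*n + u)/(-n + u)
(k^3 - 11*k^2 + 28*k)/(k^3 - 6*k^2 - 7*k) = (k - 4)/(k + 1)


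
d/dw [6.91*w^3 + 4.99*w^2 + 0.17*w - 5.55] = 20.73*w^2 + 9.98*w + 0.17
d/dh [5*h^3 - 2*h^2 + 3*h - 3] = 15*h^2 - 4*h + 3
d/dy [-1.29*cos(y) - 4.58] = 1.29*sin(y)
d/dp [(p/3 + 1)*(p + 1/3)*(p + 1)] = p^2 + 26*p/9 + 13/9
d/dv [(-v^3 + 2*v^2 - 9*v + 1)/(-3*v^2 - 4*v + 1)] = (3*v^4 + 8*v^3 - 38*v^2 + 10*v - 5)/(9*v^4 + 24*v^3 + 10*v^2 - 8*v + 1)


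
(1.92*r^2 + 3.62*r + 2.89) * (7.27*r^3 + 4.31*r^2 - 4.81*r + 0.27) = 13.9584*r^5 + 34.5926*r^4 + 27.3773*r^3 - 4.4379*r^2 - 12.9235*r + 0.7803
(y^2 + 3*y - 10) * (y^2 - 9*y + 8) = y^4 - 6*y^3 - 29*y^2 + 114*y - 80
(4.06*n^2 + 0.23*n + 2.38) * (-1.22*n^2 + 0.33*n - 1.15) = -4.9532*n^4 + 1.0592*n^3 - 7.4967*n^2 + 0.5209*n - 2.737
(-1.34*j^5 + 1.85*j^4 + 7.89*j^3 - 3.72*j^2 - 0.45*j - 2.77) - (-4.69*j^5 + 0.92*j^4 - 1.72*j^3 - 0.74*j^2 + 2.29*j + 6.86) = 3.35*j^5 + 0.93*j^4 + 9.61*j^3 - 2.98*j^2 - 2.74*j - 9.63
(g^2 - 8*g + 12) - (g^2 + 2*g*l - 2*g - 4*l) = -2*g*l - 6*g + 4*l + 12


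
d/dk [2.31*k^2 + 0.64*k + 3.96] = 4.62*k + 0.64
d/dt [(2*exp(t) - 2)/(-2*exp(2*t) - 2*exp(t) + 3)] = (4*exp(2*t) - 8*exp(t) + 2)*exp(t)/(4*exp(4*t) + 8*exp(3*t) - 8*exp(2*t) - 12*exp(t) + 9)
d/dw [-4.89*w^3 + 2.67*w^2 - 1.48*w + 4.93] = -14.67*w^2 + 5.34*w - 1.48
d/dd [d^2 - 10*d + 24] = 2*d - 10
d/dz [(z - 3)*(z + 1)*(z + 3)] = 3*z^2 + 2*z - 9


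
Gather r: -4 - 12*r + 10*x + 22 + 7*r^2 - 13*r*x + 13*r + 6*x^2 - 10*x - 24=7*r^2 + r*(1 - 13*x) + 6*x^2 - 6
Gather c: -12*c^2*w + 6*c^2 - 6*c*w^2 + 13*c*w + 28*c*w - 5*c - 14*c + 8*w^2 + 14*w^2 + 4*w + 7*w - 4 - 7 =c^2*(6 - 12*w) + c*(-6*w^2 + 41*w - 19) + 22*w^2 + 11*w - 11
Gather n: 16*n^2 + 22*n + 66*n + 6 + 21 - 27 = 16*n^2 + 88*n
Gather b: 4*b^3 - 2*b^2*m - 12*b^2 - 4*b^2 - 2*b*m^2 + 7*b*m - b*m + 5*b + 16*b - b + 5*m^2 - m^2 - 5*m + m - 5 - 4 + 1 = 4*b^3 + b^2*(-2*m - 16) + b*(-2*m^2 + 6*m + 20) + 4*m^2 - 4*m - 8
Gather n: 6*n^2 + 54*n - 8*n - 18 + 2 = 6*n^2 + 46*n - 16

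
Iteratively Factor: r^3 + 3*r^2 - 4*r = (r - 1)*(r^2 + 4*r) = r*(r - 1)*(r + 4)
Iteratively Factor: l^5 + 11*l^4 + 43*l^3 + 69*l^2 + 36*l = (l + 4)*(l^4 + 7*l^3 + 15*l^2 + 9*l) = (l + 1)*(l + 4)*(l^3 + 6*l^2 + 9*l) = (l + 1)*(l + 3)*(l + 4)*(l^2 + 3*l) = (l + 1)*(l + 3)^2*(l + 4)*(l)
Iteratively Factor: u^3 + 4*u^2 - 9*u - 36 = (u + 3)*(u^2 + u - 12) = (u + 3)*(u + 4)*(u - 3)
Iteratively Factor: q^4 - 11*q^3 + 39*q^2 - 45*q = (q - 5)*(q^3 - 6*q^2 + 9*q) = q*(q - 5)*(q^2 - 6*q + 9) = q*(q - 5)*(q - 3)*(q - 3)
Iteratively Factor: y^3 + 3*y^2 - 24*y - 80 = (y - 5)*(y^2 + 8*y + 16) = (y - 5)*(y + 4)*(y + 4)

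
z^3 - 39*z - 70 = (z - 7)*(z + 2)*(z + 5)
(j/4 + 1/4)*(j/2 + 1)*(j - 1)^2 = j^4/8 + j^3/8 - 3*j^2/8 - j/8 + 1/4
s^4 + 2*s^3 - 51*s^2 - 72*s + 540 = (s - 6)*(s - 3)*(s + 5)*(s + 6)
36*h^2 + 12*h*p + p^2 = (6*h + p)^2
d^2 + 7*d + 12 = (d + 3)*(d + 4)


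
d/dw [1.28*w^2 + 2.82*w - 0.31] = 2.56*w + 2.82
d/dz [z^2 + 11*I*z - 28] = 2*z + 11*I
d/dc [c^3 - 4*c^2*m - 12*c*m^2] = 3*c^2 - 8*c*m - 12*m^2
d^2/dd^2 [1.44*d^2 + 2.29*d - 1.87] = 2.88000000000000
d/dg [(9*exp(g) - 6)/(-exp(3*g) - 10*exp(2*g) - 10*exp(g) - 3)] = (18*exp(3*g) + 72*exp(2*g) - 120*exp(g) - 87)*exp(g)/(exp(6*g) + 20*exp(5*g) + 120*exp(4*g) + 206*exp(3*g) + 160*exp(2*g) + 60*exp(g) + 9)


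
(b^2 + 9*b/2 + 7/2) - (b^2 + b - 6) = 7*b/2 + 19/2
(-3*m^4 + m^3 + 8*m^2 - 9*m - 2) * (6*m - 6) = -18*m^5 + 24*m^4 + 42*m^3 - 102*m^2 + 42*m + 12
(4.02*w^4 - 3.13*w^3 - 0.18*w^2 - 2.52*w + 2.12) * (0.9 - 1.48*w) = -5.9496*w^5 + 8.2504*w^4 - 2.5506*w^3 + 3.5676*w^2 - 5.4056*w + 1.908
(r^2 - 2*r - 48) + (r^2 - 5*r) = 2*r^2 - 7*r - 48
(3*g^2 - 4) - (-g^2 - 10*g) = 4*g^2 + 10*g - 4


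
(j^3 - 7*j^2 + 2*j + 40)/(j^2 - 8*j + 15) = (j^2 - 2*j - 8)/(j - 3)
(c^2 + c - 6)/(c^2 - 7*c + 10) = (c + 3)/(c - 5)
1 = 1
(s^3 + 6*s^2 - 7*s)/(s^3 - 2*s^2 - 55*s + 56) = s/(s - 8)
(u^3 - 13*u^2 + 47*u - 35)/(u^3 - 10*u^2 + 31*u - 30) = (u^2 - 8*u + 7)/(u^2 - 5*u + 6)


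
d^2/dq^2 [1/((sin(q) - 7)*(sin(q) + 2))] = (-4*sin(q)^4 + 15*sin(q)^3 - 75*sin(q)^2 + 40*sin(q) + 78)/((sin(q) - 7)^3*(sin(q) + 2)^3)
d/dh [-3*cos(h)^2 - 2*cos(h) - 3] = 2*(3*cos(h) + 1)*sin(h)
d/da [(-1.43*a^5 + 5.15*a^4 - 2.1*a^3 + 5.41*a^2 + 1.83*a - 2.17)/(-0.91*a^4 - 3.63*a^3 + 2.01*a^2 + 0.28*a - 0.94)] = (1.3013*a^8 + 10.3818*a^7 - 29.2284*a^6 + 28.9476*a^5 + 31.4602*a^4 - 15.153*a^3 - 19.8728*a^2 - 1.4474*a - 1.1126)/(0.8281*a^8 + 6.6066*a^7 + 9.5187*a^6 - 15.1022*a^5 + 3.7181*a^4 + 7.95*a^3 - 3.7004*a^2 - 0.5264*a + 0.8836)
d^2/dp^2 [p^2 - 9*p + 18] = 2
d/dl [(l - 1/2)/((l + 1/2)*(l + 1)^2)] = 2*(-4*l^2 + 2*l + 3)/(4*l^5 + 16*l^4 + 25*l^3 + 19*l^2 + 7*l + 1)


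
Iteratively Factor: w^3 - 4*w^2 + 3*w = (w)*(w^2 - 4*w + 3) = w*(w - 1)*(w - 3)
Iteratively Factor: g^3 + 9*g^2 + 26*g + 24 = (g + 4)*(g^2 + 5*g + 6) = (g + 3)*(g + 4)*(g + 2)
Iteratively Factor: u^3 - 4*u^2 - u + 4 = (u - 1)*(u^2 - 3*u - 4) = (u - 4)*(u - 1)*(u + 1)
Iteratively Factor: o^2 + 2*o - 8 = (o + 4)*(o - 2)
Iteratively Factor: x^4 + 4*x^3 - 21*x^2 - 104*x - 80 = (x - 5)*(x^3 + 9*x^2 + 24*x + 16) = (x - 5)*(x + 4)*(x^2 + 5*x + 4) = (x - 5)*(x + 4)^2*(x + 1)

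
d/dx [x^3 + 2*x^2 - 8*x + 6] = 3*x^2 + 4*x - 8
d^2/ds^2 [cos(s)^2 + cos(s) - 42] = -cos(s) - 2*cos(2*s)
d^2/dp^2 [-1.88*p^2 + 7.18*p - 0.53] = -3.76000000000000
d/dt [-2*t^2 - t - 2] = -4*t - 1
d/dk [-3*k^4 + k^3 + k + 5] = -12*k^3 + 3*k^2 + 1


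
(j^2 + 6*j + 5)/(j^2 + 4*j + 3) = (j + 5)/(j + 3)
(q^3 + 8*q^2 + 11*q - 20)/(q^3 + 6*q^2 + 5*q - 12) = (q + 5)/(q + 3)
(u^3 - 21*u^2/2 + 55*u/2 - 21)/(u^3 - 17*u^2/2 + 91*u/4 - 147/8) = 4*(u^2 - 9*u + 14)/(4*u^2 - 28*u + 49)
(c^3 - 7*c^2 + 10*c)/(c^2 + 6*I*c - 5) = c*(c^2 - 7*c + 10)/(c^2 + 6*I*c - 5)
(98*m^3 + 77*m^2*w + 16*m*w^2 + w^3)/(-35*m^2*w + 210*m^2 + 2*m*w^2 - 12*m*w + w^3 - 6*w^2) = (14*m^2 + 9*m*w + w^2)/(-5*m*w + 30*m + w^2 - 6*w)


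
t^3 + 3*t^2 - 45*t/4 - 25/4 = (t - 5/2)*(t + 1/2)*(t + 5)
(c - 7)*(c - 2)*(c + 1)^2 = c^4 - 7*c^3 - 3*c^2 + 19*c + 14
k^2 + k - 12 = (k - 3)*(k + 4)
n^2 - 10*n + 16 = (n - 8)*(n - 2)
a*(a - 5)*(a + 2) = a^3 - 3*a^2 - 10*a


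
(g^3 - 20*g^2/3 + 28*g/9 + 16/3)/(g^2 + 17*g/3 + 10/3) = (g^2 - 22*g/3 + 8)/(g + 5)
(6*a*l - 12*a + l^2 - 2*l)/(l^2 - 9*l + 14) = (6*a + l)/(l - 7)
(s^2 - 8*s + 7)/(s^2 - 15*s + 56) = (s - 1)/(s - 8)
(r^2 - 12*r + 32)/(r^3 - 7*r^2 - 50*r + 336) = (r - 4)/(r^2 + r - 42)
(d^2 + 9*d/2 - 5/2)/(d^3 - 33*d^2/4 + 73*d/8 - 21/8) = 4*(d + 5)/(4*d^2 - 31*d + 21)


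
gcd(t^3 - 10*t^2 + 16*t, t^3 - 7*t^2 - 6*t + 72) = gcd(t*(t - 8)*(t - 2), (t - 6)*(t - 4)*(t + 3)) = 1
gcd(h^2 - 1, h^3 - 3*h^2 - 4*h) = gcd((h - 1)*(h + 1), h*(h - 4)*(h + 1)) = h + 1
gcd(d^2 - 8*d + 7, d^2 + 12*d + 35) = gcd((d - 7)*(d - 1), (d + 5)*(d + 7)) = 1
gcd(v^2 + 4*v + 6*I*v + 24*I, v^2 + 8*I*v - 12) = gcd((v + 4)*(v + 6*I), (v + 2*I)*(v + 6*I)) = v + 6*I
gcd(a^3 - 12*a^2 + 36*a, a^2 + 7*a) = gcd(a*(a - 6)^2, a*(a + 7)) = a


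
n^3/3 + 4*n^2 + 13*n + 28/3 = (n/3 + 1/3)*(n + 4)*(n + 7)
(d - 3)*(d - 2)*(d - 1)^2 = d^4 - 7*d^3 + 17*d^2 - 17*d + 6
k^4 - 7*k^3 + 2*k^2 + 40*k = k*(k - 5)*(k - 4)*(k + 2)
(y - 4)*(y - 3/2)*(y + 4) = y^3 - 3*y^2/2 - 16*y + 24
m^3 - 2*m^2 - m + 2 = (m - 2)*(m - 1)*(m + 1)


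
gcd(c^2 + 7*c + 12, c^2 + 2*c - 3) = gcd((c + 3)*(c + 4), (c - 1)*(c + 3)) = c + 3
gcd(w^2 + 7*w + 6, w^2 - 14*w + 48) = 1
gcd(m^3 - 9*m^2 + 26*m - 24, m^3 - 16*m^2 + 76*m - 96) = m - 2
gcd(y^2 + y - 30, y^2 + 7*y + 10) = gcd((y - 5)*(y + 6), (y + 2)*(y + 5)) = 1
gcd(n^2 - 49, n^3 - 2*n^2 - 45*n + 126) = n + 7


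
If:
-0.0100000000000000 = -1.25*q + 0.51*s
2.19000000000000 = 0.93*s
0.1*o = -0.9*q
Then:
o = -8.72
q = 0.97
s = 2.35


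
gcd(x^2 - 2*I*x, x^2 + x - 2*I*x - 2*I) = x - 2*I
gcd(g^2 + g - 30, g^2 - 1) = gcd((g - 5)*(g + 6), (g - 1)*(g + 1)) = 1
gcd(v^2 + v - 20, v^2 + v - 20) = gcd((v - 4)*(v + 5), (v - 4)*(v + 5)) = v^2 + v - 20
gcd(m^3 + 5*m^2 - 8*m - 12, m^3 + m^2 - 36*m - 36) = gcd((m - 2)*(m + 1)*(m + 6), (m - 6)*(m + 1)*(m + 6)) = m^2 + 7*m + 6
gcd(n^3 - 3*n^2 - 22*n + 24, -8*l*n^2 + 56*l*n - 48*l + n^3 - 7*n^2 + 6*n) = n^2 - 7*n + 6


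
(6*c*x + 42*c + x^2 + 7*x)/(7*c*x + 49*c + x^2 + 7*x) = (6*c + x)/(7*c + x)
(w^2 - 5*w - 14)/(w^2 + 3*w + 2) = (w - 7)/(w + 1)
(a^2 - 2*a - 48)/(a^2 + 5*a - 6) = (a - 8)/(a - 1)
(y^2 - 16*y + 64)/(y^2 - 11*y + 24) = (y - 8)/(y - 3)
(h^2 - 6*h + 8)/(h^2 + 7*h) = (h^2 - 6*h + 8)/(h*(h + 7))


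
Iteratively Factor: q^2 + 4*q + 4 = (q + 2)*(q + 2)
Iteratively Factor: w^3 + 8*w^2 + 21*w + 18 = (w + 3)*(w^2 + 5*w + 6) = (w + 3)^2*(w + 2)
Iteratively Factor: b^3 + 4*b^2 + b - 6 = (b - 1)*(b^2 + 5*b + 6) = (b - 1)*(b + 3)*(b + 2)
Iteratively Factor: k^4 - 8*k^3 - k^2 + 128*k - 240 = (k - 4)*(k^3 - 4*k^2 - 17*k + 60) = (k - 5)*(k - 4)*(k^2 + k - 12) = (k - 5)*(k - 4)*(k - 3)*(k + 4)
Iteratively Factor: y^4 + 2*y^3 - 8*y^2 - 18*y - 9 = (y - 3)*(y^3 + 5*y^2 + 7*y + 3) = (y - 3)*(y + 1)*(y^2 + 4*y + 3) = (y - 3)*(y + 1)^2*(y + 3)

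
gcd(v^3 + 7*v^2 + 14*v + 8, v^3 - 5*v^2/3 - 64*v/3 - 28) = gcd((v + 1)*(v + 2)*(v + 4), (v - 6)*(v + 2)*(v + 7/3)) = v + 2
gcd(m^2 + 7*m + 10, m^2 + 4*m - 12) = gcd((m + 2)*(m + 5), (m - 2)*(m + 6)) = 1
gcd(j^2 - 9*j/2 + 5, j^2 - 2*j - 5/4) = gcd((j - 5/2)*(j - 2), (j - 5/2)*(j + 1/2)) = j - 5/2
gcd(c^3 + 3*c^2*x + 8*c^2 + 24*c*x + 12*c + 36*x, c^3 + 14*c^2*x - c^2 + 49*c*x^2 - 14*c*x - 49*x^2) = 1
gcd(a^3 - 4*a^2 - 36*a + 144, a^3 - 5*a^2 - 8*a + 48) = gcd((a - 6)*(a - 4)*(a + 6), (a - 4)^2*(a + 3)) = a - 4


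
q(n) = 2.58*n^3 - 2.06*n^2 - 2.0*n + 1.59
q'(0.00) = -2.00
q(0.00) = 1.59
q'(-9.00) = 662.02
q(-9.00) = -2028.09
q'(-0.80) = 6.25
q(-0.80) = 0.55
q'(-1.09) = 11.69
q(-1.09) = -2.02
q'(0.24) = -2.54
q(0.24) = 1.03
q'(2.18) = 25.80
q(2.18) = 14.17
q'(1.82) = 16.14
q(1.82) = 6.68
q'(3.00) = 55.30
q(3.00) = 46.71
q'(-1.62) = 24.99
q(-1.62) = -11.55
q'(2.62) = 40.34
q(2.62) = 28.61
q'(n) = 7.74*n^2 - 4.12*n - 2.0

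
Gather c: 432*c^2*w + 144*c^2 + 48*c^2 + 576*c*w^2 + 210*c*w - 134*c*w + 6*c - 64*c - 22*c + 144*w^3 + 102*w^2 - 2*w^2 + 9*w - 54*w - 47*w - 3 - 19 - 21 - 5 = c^2*(432*w + 192) + c*(576*w^2 + 76*w - 80) + 144*w^3 + 100*w^2 - 92*w - 48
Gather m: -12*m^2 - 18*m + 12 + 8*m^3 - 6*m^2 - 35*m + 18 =8*m^3 - 18*m^2 - 53*m + 30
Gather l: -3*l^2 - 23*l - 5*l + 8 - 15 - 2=-3*l^2 - 28*l - 9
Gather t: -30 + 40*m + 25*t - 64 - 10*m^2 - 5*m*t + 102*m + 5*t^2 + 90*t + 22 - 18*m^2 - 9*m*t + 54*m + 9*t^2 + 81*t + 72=-28*m^2 + 196*m + 14*t^2 + t*(196 - 14*m)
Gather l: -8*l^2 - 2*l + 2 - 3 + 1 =-8*l^2 - 2*l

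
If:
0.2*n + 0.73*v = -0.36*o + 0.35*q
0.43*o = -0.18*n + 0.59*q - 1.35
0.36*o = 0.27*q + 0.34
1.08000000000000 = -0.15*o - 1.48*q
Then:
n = -10.90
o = 0.37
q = -0.77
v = 2.44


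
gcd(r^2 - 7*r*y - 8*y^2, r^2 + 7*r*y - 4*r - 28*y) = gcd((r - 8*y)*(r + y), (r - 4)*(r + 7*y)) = 1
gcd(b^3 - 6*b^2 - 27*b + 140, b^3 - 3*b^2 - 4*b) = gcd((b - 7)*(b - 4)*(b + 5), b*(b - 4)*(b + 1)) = b - 4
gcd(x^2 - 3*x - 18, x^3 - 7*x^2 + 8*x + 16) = 1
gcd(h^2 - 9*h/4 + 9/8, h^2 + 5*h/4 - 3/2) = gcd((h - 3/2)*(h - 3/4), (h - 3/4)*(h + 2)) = h - 3/4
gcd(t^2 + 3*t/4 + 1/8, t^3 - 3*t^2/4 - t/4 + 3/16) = t + 1/2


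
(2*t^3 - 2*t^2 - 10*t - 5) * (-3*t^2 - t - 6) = -6*t^5 + 4*t^4 + 20*t^3 + 37*t^2 + 65*t + 30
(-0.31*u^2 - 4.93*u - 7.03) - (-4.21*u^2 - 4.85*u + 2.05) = 3.9*u^2 - 0.0800000000000001*u - 9.08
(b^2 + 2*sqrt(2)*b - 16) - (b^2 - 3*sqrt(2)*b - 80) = 5*sqrt(2)*b + 64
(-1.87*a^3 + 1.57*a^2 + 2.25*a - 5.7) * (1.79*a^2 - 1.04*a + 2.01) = -3.3473*a^5 + 4.7551*a^4 - 1.364*a^3 - 9.3873*a^2 + 10.4505*a - 11.457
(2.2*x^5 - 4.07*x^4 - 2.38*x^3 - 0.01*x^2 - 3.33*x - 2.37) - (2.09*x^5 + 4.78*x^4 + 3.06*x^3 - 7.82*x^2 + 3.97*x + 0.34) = 0.11*x^5 - 8.85*x^4 - 5.44*x^3 + 7.81*x^2 - 7.3*x - 2.71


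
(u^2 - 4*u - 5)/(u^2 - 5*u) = (u + 1)/u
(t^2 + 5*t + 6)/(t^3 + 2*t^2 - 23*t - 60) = (t + 2)/(t^2 - t - 20)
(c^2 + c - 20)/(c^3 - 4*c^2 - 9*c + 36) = (c + 5)/(c^2 - 9)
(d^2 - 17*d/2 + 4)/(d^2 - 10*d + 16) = (d - 1/2)/(d - 2)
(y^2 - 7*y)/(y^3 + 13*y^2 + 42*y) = (y - 7)/(y^2 + 13*y + 42)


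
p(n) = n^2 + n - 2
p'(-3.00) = -5.00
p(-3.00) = 4.00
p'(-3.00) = -5.00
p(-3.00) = 4.00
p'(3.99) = 8.98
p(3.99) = 17.91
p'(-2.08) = -3.16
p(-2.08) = 0.25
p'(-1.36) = -1.72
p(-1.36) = -1.51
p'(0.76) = 2.52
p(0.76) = -0.66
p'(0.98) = 2.96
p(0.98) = -0.06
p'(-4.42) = -7.84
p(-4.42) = 13.12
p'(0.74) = 2.48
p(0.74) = -0.71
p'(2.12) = 5.24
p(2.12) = 4.61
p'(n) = 2*n + 1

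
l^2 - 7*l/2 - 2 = (l - 4)*(l + 1/2)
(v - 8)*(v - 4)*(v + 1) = v^3 - 11*v^2 + 20*v + 32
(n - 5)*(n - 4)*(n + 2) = n^3 - 7*n^2 + 2*n + 40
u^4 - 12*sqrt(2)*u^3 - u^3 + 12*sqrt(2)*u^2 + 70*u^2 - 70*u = u*(u - 1)*(u - 7*sqrt(2))*(u - 5*sqrt(2))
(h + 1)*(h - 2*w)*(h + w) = h^3 - h^2*w + h^2 - 2*h*w^2 - h*w - 2*w^2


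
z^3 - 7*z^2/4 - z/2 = z*(z - 2)*(z + 1/4)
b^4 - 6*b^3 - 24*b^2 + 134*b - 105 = (b - 7)*(b - 3)*(b - 1)*(b + 5)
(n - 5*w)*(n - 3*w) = n^2 - 8*n*w + 15*w^2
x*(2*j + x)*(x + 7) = 2*j*x^2 + 14*j*x + x^3 + 7*x^2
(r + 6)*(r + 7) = r^2 + 13*r + 42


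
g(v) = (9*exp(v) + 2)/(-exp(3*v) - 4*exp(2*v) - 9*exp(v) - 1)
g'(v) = (9*exp(v) + 2)*(3*exp(3*v) + 8*exp(2*v) + 9*exp(v))/(-exp(3*v) - 4*exp(2*v) - 9*exp(v) - 1)^2 + 9*exp(v)/(-exp(3*v) - 4*exp(2*v) - 9*exp(v) - 1) = (18*exp(3*v) + 42*exp(2*v) + 16*exp(v) + 9)*exp(v)/(exp(6*v) + 8*exp(5*v) + 34*exp(4*v) + 74*exp(3*v) + 89*exp(2*v) + 18*exp(v) + 1)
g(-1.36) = -1.20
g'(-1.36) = 0.32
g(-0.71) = -0.99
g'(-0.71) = 0.34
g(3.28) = -0.01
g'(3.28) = 0.02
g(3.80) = -0.00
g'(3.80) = 0.01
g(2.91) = -0.02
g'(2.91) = 0.04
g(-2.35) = -1.51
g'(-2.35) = 0.29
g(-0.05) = -0.75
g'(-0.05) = 0.37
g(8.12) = -0.00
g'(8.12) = 0.00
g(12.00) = 0.00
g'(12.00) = 0.00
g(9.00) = 0.00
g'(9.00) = 0.00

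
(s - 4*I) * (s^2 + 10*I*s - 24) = s^3 + 6*I*s^2 + 16*s + 96*I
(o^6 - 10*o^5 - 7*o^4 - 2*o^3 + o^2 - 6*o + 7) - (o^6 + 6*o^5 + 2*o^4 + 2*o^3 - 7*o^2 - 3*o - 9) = -16*o^5 - 9*o^4 - 4*o^3 + 8*o^2 - 3*o + 16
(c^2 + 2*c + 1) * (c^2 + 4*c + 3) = c^4 + 6*c^3 + 12*c^2 + 10*c + 3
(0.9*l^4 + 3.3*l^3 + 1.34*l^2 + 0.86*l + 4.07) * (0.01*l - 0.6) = 0.009*l^5 - 0.507*l^4 - 1.9666*l^3 - 0.7954*l^2 - 0.4753*l - 2.442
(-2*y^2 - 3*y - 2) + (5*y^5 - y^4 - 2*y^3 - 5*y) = 5*y^5 - y^4 - 2*y^3 - 2*y^2 - 8*y - 2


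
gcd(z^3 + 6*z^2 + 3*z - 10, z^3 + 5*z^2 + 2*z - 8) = z^2 + z - 2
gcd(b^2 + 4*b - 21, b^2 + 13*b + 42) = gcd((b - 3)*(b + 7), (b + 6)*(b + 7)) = b + 7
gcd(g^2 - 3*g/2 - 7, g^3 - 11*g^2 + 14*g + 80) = g + 2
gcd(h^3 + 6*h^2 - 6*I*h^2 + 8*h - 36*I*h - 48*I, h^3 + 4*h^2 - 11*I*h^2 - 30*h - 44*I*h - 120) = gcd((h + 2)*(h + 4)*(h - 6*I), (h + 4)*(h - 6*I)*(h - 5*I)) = h^2 + h*(4 - 6*I) - 24*I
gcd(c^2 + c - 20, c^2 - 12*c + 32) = c - 4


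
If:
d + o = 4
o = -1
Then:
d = 5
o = -1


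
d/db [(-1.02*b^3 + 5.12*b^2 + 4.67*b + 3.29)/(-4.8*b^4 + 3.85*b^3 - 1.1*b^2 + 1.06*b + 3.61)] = (-4.896*b^6 + 49.152*b^5 + 48.658*b^4 + 25.0466*b^3 - 38.4819*b^2 + 44.2044*b + 13.3713)/(23.04*b^8 - 36.96*b^7 + 25.3825*b^6 - 18.646*b^5 - 25.284*b^4 + 25.465*b^3 - 6.8184*b^2 + 7.6532*b + 13.0321)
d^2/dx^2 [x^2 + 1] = 2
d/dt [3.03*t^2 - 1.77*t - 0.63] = 6.06*t - 1.77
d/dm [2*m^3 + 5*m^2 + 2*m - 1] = 6*m^2 + 10*m + 2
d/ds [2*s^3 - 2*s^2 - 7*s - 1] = 6*s^2 - 4*s - 7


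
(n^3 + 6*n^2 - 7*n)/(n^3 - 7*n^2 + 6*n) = (n + 7)/(n - 6)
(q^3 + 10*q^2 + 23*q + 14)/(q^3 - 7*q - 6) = (q + 7)/(q - 3)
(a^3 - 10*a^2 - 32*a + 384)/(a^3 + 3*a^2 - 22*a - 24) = (a^2 - 16*a + 64)/(a^2 - 3*a - 4)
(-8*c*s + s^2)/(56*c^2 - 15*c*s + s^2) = s/(-7*c + s)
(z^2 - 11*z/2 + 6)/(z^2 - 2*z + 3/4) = 2*(z - 4)/(2*z - 1)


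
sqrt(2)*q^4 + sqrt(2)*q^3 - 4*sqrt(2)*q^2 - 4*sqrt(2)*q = q*(q - 2)*(q + 2)*(sqrt(2)*q + sqrt(2))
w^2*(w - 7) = w^3 - 7*w^2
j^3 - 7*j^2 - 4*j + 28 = (j - 7)*(j - 2)*(j + 2)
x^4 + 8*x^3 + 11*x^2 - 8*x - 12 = (x - 1)*(x + 1)*(x + 2)*(x + 6)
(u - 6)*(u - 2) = u^2 - 8*u + 12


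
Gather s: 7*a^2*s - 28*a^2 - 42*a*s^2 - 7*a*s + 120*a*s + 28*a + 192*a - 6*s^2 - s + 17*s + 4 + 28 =-28*a^2 + 220*a + s^2*(-42*a - 6) + s*(7*a^2 + 113*a + 16) + 32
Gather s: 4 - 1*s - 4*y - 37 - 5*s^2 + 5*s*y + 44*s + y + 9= -5*s^2 + s*(5*y + 43) - 3*y - 24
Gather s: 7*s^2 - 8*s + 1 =7*s^2 - 8*s + 1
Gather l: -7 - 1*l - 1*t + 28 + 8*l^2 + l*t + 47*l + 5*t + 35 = 8*l^2 + l*(t + 46) + 4*t + 56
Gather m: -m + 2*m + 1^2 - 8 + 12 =m + 5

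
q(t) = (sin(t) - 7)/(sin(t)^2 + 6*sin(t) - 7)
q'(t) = (-2*sin(t)*cos(t) - 6*cos(t))*(sin(t) - 7)/(sin(t)^2 + 6*sin(t) - 7)^2 + cos(t)/(sin(t)^2 + 6*sin(t) - 7) = (14*sin(t) + cos(t)^2 + 34)*cos(t)/(sin(t)^2 + 6*sin(t) - 7)^2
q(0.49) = 1.65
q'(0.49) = 2.33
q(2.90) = 1.23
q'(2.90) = -1.23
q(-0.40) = 0.80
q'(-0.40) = 0.32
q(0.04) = 1.03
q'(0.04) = 0.78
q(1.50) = 299.62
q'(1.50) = 8454.52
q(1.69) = 105.91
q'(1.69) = -1771.13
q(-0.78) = 0.72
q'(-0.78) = 0.15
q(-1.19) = 0.68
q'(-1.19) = 0.06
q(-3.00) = 0.91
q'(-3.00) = -0.53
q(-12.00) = 1.85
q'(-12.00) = 2.92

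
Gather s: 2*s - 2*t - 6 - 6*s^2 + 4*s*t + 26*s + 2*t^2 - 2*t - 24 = -6*s^2 + s*(4*t + 28) + 2*t^2 - 4*t - 30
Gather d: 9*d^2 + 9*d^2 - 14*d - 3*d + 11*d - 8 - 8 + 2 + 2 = 18*d^2 - 6*d - 12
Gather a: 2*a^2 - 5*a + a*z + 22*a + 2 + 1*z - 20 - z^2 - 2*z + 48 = 2*a^2 + a*(z + 17) - z^2 - z + 30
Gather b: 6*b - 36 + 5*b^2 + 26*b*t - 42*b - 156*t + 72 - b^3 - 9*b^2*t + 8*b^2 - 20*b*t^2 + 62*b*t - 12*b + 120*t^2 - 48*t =-b^3 + b^2*(13 - 9*t) + b*(-20*t^2 + 88*t - 48) + 120*t^2 - 204*t + 36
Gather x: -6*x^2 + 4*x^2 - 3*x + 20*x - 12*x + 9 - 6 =-2*x^2 + 5*x + 3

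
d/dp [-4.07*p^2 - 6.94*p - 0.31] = -8.14*p - 6.94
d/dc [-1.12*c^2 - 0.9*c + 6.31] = -2.24*c - 0.9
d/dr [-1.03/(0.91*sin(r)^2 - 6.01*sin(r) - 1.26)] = (1.8746*sin(r) - 6.1903)*cos(r)/(-0.91*sin(r)^2 + 6.01*sin(r) + 1.26)^2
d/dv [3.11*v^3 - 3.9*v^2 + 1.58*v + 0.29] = 9.33*v^2 - 7.8*v + 1.58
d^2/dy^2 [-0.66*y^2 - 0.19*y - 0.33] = -1.32000000000000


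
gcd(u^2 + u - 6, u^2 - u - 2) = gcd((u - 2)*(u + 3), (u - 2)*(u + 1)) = u - 2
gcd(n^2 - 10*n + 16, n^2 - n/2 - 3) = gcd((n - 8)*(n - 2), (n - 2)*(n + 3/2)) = n - 2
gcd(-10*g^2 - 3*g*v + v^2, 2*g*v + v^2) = 2*g + v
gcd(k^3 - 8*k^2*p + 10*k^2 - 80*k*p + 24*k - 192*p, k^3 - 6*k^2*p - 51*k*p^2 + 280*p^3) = -k + 8*p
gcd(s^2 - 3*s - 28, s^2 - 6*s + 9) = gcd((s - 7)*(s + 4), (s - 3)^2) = 1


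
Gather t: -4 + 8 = 4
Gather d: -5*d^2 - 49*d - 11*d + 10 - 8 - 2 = -5*d^2 - 60*d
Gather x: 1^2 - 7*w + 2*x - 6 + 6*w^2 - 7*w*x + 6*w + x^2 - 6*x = 6*w^2 - w + x^2 + x*(-7*w - 4) - 5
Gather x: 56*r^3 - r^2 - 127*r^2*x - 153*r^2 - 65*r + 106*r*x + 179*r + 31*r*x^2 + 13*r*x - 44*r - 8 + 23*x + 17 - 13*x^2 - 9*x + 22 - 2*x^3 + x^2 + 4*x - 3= 56*r^3 - 154*r^2 + 70*r - 2*x^3 + x^2*(31*r - 12) + x*(-127*r^2 + 119*r + 18) + 28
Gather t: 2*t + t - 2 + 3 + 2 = 3*t + 3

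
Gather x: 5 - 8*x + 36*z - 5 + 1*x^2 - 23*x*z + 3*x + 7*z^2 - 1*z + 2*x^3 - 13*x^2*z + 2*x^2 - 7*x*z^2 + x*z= 2*x^3 + x^2*(3 - 13*z) + x*(-7*z^2 - 22*z - 5) + 7*z^2 + 35*z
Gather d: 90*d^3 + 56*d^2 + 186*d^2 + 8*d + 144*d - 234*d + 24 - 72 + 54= 90*d^3 + 242*d^2 - 82*d + 6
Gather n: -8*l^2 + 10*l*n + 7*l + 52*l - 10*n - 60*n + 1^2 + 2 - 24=-8*l^2 + 59*l + n*(10*l - 70) - 21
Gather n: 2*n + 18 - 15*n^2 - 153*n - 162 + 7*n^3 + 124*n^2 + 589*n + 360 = 7*n^3 + 109*n^2 + 438*n + 216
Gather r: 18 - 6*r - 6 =12 - 6*r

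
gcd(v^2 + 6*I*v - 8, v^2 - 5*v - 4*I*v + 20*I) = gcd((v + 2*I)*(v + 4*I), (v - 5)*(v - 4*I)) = 1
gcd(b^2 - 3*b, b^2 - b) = b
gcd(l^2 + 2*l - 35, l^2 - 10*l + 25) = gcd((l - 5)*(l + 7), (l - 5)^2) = l - 5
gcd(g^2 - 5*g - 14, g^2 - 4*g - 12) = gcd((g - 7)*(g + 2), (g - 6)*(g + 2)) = g + 2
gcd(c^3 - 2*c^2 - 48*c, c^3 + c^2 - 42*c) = c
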